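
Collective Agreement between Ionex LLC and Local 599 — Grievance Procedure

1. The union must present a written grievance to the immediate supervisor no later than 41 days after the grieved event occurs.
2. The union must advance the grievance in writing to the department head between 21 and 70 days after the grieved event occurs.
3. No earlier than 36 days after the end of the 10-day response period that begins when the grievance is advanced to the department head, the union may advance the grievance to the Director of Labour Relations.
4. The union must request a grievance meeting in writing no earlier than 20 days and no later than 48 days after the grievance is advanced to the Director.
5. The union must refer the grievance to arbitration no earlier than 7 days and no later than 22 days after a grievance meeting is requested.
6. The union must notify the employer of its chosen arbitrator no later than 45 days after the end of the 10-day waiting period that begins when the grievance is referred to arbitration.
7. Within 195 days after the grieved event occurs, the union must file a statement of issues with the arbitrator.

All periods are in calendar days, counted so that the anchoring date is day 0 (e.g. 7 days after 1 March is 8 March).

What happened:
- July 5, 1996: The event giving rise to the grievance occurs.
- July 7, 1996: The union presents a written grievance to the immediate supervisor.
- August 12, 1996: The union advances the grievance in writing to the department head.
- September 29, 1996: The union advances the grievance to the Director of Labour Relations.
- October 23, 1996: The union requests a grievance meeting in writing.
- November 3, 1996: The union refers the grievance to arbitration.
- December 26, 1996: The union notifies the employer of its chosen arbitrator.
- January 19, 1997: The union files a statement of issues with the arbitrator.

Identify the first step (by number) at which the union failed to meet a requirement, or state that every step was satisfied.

Step 7

Step 1 — counting 41 days from July 5, 1996 (when the grieved event occurs) gives a deadline of August 15, 1996; completed July 7, 1996, before the deadline.
Step 2 — 21 and 70 days from July 5, 1996 (when the grieved event occurs) are July 26, 1996 and September 13, 1996 respectively; done August 12, 1996, which is between those dates.
Step 3 — must wait 36 days from August 22, 1996 (end of the 10-day response period, which began when the grievance is advanced to the department head on August 12, 1996), so not before September 27, 1996; done September 29, 1996, after the minimum wait.
Step 4 — 20 and 48 days from September 29, 1996 (when the grievance is advanced to the Director) are October 19, 1996 and November 16, 1996 respectively; done October 23, 1996, which is between those dates.
Step 5 — 7 and 22 days from October 23, 1996 (when a grievance meeting is requested) are October 30, 1996 and November 14, 1996 respectively; done November 3, 1996, which is between those dates.
Step 6 — counting 45 days from November 13, 1996 (end of the 10-day waiting period, which began when the grievance is referred to arbitration on November 3, 1996) gives a deadline of December 28, 1996; completed December 26, 1996, before the deadline.
Step 7 — counting 195 days from July 5, 1996 (when the grieved event occurs) gives a deadline of January 16, 1997; done January 19, 1997 — 3 days late.
No need to go further; step 7 was not satisfied.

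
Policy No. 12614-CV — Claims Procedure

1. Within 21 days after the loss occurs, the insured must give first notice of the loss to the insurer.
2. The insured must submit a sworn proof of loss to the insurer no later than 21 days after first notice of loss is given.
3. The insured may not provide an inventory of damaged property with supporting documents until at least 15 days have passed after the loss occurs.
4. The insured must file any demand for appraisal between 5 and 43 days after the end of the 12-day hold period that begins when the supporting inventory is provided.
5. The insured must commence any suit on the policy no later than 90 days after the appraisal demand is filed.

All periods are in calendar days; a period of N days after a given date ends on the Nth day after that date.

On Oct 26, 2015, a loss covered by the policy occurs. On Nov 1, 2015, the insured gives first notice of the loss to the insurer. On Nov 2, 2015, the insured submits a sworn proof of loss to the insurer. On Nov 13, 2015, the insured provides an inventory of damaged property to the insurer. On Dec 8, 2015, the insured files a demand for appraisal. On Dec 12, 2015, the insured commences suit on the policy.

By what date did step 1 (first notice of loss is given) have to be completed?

Nov 16, 2015

Step 1 runs from Oct 26, 2015, when the loss occurs. 21 days after Oct 26, 2015 is Nov 16, 2015.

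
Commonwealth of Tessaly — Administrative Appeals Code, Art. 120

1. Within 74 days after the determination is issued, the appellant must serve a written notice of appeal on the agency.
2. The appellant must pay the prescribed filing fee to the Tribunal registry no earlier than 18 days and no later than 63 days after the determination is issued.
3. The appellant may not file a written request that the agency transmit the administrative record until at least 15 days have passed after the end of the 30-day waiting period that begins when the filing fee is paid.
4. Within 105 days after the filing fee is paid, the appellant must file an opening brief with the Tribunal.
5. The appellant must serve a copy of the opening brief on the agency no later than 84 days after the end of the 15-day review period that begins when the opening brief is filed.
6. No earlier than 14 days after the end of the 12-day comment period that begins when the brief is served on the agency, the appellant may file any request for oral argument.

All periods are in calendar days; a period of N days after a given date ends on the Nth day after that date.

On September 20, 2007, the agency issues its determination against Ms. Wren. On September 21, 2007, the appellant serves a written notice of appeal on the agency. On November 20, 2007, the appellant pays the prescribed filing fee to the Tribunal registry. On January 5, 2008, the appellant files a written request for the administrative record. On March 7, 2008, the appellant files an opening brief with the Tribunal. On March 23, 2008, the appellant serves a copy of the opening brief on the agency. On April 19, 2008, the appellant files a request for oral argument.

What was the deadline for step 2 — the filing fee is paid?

Step 2 runs from September 20, 2007, when the determination is issued. The window is 18–63 days after September 20, 2007; it closes on November 22, 2007.

November 22, 2007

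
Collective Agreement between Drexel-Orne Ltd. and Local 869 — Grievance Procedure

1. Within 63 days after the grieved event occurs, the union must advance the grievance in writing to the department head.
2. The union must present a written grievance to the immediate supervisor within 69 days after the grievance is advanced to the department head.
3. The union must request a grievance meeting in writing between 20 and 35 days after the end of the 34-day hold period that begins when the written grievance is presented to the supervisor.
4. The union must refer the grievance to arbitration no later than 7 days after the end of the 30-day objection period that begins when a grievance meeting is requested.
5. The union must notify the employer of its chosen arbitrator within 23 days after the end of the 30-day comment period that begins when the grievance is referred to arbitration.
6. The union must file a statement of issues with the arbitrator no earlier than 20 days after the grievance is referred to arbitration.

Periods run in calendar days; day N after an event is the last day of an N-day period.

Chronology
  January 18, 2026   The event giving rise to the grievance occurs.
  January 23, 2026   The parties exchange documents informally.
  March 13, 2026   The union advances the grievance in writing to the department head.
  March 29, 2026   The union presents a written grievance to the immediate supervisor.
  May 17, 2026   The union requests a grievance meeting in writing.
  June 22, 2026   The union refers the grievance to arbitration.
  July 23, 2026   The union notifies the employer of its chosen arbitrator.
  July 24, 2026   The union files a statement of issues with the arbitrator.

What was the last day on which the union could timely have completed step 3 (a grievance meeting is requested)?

The written grievance is presented to the supervisor on March 29, 2026; the 34-day hold period therefore ends May 2, 2026, and step 3 runs from that date. The window is 20–35 days after May 2, 2026; it closes on June 6, 2026.

June 6, 2026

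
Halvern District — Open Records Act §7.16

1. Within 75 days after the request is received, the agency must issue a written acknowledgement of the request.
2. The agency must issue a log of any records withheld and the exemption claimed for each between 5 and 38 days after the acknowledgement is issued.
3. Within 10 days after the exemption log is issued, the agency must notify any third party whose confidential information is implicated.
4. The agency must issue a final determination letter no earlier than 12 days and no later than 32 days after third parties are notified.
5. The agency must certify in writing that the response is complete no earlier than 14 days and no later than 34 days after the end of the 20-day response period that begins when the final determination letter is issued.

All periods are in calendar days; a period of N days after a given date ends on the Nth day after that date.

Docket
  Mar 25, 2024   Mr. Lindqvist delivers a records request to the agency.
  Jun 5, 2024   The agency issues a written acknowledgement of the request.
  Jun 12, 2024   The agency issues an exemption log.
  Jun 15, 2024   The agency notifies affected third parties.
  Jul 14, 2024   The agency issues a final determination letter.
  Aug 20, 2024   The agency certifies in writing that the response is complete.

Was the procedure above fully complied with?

Yes

(1) due by Mar 25, 2024 + 75 days = Jun 8, 2024; completed Jun 5, 2024, before the deadline.
(2) the permitted window runs from Jun 5, 2024 + 5 = Jun 10, 2024 to Jun 5, 2024 + 38 = Jul 13, 2024; done Jun 12, 2024 — within the window.
(3) due by Jun 12, 2024 + 10 days = Jun 22, 2024; done Jun 15, 2024 — timely.
(4) the permitted window runs from Jun 15, 2024 + 12 = Jun 27, 2024 to Jun 15, 2024 + 32 = Jul 17, 2024; done Jul 14, 2024, which is between those dates.
(5) the permitted window runs from Aug 3, 2024 + 14 = Aug 17, 2024 to Aug 3, 2024 + 34 = Sep 6, 2024; done Aug 20, 2024, which is between those dates.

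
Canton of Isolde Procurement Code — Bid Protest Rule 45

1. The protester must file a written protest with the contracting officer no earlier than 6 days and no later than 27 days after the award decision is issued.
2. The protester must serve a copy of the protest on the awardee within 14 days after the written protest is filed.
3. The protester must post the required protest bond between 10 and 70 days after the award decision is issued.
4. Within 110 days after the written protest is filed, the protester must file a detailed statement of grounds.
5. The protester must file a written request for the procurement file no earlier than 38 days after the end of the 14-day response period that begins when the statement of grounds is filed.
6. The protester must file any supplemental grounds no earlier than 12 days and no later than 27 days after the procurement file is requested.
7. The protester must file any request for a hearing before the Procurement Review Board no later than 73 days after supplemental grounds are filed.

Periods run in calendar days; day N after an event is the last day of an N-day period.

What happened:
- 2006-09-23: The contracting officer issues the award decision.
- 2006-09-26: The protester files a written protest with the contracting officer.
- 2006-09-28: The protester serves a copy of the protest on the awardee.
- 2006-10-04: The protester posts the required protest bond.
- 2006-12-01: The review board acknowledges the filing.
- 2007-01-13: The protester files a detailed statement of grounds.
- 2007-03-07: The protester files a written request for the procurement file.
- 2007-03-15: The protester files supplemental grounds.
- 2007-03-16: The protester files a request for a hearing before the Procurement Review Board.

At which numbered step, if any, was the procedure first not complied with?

Step 1 — 6 and 27 days from 2006-09-23 (when the award decision is issued) are 2006-09-29 and 2006-10-20 respectively; done 2006-09-26 — 3 days before the window opened.

Step 1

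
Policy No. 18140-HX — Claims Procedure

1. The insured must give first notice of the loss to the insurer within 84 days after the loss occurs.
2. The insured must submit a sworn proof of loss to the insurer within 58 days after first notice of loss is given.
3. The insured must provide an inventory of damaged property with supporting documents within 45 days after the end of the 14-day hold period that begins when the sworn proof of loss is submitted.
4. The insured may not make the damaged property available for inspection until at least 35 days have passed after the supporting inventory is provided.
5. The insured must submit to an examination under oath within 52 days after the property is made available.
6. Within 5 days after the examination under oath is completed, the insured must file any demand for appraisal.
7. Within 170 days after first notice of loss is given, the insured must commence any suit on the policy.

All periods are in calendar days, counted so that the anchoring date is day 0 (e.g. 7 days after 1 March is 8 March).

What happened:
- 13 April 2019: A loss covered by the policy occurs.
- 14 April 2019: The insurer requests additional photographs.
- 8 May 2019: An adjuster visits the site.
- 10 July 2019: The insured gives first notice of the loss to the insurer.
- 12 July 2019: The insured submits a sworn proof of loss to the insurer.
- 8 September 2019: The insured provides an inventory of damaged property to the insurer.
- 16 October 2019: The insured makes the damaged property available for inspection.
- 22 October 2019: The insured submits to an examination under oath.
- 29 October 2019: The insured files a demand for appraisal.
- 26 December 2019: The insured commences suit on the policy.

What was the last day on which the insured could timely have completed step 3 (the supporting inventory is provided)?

9 September 2019

The sworn proof of loss is submitted on 12 July 2019; the 14-day hold period therefore ends 26 July 2019, and step 3 runs from that date. 45 days after 26 July 2019 is 9 September 2019.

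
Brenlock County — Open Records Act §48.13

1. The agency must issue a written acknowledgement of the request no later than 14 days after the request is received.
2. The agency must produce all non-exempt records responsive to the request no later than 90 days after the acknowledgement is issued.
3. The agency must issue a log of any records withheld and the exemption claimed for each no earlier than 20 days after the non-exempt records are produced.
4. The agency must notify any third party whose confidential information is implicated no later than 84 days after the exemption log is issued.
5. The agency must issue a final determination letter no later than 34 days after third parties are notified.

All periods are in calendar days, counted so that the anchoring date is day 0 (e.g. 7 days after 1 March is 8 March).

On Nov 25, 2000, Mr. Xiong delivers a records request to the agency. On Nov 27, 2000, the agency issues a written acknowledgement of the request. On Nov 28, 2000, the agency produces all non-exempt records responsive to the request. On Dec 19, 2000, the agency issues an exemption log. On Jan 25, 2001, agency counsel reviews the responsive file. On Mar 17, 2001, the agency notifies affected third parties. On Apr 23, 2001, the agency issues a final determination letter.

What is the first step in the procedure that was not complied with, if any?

Step 4

Step 1: 14 days after Nov 25, 2000 (when the request is received) is Dec 9, 2000; completed Nov 27, 2000, before the deadline.
Step 2: 90 days after Nov 27, 2000 (when the acknowledgement is issued) is Feb 25, 2001; Nov 28, 2000 is within that limit.
Step 3: the earliest permitted date is 20 days after Nov 28, 2000 (when the non-exempt records are produced), i.e. Dec 18, 2000; done Dec 19, 2000 — permitted.
Step 4: 84 days after Dec 19, 2000 (when the exemption log is issued) is Mar 13, 2001; done Mar 17, 2001 — 4 days late.
The analysis stops there.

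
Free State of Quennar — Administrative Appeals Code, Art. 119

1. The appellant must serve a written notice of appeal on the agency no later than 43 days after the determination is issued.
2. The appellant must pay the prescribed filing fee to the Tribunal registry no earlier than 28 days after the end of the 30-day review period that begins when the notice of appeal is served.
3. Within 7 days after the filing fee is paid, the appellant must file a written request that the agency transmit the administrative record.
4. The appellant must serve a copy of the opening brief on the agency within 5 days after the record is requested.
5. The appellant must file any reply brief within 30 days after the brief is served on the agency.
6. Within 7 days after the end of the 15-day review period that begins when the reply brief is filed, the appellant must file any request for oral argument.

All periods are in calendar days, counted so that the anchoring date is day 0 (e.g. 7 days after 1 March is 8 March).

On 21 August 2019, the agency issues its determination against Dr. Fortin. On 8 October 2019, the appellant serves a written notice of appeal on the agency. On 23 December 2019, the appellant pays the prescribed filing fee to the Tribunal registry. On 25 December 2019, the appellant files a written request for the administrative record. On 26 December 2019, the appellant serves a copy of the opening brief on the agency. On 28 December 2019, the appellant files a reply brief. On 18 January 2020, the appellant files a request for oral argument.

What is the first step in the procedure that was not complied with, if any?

Step 1

Step 1: 43 days after 21 August 2019 (when the determination is issued) is 3 October 2019; not done until 8 October 2019, 5 days after the deadline.
Later steps need not be reached.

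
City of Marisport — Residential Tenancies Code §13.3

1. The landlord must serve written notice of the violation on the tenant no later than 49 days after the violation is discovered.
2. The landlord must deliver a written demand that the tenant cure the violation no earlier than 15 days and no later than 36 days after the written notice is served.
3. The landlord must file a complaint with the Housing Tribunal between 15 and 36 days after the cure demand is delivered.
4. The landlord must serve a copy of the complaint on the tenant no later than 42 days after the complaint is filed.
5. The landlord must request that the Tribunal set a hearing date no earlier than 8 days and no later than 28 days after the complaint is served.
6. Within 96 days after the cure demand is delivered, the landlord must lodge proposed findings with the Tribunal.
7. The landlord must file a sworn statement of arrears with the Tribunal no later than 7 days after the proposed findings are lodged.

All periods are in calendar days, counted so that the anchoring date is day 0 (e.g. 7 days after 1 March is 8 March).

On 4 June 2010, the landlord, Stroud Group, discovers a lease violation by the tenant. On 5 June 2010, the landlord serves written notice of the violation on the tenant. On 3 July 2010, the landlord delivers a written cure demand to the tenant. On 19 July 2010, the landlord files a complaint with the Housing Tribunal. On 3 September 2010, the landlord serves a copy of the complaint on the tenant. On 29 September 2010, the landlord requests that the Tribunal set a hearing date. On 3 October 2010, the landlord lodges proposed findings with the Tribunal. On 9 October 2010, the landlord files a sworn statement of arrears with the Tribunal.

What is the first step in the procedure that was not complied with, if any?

Step 4

Step 1 — counting 49 days from 4 June 2010 (when the violation is discovered) gives a deadline of 23 July 2010; 5 June 2010 is within that limit.
Step 2 — 15 and 36 days from 5 June 2010 (when the written notice is served) are 20 June 2010 and 11 July 2010 respectively; done 3 July 2010, which is between those dates.
Step 3 — 15 and 36 days from 3 July 2010 (when the cure demand is delivered) are 18 July 2010 and 8 August 2010 respectively; done 19 July 2010, which is between those dates.
Step 4 — counting 42 days from 19 July 2010 (when the complaint is filed) gives a deadline of 30 August 2010; 3 September 2010 misses that deadline by 4 days.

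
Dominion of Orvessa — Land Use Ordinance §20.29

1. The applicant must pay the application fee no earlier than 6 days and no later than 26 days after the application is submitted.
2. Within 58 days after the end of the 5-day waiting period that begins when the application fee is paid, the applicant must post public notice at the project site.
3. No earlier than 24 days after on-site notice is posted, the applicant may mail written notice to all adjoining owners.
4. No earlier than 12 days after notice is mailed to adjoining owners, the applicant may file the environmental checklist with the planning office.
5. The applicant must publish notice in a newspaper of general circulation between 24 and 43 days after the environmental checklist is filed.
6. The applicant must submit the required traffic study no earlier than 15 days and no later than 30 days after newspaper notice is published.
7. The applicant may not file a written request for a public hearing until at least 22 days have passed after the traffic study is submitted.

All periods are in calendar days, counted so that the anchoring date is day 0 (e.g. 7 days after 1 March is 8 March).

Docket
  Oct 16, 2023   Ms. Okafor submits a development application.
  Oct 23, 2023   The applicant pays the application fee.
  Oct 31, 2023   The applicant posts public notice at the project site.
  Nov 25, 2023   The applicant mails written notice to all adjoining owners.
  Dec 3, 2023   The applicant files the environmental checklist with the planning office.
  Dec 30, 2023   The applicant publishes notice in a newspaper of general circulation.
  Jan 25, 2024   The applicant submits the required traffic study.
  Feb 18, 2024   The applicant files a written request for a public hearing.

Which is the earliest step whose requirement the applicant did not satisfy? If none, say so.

Step 4

Step 1: the window is 6–26 days after Oct 16, 2023 (when the application is submitted), so Oct 22, 2023 through Nov 11, 2023; done Oct 23, 2023, which is between those dates.
Step 2: 58 days after Oct 28, 2023 (end of the 5-day waiting period, which began when the application fee is paid on Oct 23, 2023) is Dec 25, 2023; completed Oct 31, 2023, before the deadline.
Step 3: the earliest permitted date is 24 days after Oct 31, 2023 (when on-site notice is posted), i.e. Nov 24, 2023; done Nov 25, 2023 — permitted.
Step 4: the earliest permitted date is 12 days after Nov 25, 2023 (when notice is mailed to adjoining owners), i.e. Dec 7, 2023; done Dec 3, 2023 — 4 days too early.
That is the first point of non-compliance.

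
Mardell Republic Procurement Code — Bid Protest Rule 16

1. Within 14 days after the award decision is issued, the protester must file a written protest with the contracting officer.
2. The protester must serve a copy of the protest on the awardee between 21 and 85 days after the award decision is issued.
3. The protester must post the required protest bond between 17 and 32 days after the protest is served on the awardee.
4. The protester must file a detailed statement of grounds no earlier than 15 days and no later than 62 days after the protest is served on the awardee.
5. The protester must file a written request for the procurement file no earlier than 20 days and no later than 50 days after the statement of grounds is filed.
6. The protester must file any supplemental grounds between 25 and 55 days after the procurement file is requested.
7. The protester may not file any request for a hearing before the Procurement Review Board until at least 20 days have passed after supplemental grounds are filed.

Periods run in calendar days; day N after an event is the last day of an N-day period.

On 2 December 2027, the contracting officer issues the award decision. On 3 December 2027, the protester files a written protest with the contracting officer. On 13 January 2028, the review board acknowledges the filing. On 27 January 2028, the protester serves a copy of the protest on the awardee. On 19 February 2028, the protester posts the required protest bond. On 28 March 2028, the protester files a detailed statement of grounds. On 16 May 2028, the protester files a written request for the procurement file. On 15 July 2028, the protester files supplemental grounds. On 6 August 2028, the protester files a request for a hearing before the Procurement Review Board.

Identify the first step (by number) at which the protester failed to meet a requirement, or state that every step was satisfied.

Step 1 — counting 14 days from 2 December 2027 (when the award decision is issued) gives a deadline of 16 December 2027; completed 3 December 2027, before the deadline.
Step 2 — 21 and 85 days from 2 December 2027 (when the award decision is issued) are 23 December 2027 and 25 February 2028 respectively; 27 January 2028 falls inside that range.
Step 3 — 17 and 32 days from 27 January 2028 (when the protest is served on the awardee) are 13 February 2028 and 28 February 2028 respectively; done 19 February 2028 — within the window.
Step 4 — 15 and 62 days from 27 January 2028 (when the protest is served on the awardee) are 11 February 2028 and 29 March 2028 respectively; done 28 March 2028 — within the window.
Step 5 — 20 and 50 days from 28 March 2028 (when the statement of grounds is filed) are 17 April 2028 and 17 May 2028 respectively; done 16 May 2028 — within the window.
Step 6 — 25 and 55 days from 16 May 2028 (when the procurement file is requested) are 10 June 2028 and 10 July 2028 respectively; 15 July 2028 is 5 days past the end of the window.
The procedure was therefore not followed at step 6.

Step 6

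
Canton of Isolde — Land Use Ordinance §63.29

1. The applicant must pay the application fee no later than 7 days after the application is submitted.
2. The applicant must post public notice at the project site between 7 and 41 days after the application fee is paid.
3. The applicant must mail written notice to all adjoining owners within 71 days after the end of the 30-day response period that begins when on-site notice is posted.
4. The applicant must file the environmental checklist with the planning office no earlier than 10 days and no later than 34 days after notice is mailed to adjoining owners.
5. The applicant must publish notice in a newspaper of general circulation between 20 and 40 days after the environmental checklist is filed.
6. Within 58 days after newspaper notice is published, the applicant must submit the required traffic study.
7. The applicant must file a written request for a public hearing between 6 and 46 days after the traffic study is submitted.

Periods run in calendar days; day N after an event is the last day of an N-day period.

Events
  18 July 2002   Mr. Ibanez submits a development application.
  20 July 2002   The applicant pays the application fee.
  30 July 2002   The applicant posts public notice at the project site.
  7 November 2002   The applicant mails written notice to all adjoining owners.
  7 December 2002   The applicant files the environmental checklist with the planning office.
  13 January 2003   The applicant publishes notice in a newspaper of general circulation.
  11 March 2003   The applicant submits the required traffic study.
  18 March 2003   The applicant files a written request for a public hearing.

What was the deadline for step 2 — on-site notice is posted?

Step 2 runs from 20 July 2002, when the application fee is paid. The window is 7–41 days after 20 July 2002; it closes on 30 August 2002.

30 August 2002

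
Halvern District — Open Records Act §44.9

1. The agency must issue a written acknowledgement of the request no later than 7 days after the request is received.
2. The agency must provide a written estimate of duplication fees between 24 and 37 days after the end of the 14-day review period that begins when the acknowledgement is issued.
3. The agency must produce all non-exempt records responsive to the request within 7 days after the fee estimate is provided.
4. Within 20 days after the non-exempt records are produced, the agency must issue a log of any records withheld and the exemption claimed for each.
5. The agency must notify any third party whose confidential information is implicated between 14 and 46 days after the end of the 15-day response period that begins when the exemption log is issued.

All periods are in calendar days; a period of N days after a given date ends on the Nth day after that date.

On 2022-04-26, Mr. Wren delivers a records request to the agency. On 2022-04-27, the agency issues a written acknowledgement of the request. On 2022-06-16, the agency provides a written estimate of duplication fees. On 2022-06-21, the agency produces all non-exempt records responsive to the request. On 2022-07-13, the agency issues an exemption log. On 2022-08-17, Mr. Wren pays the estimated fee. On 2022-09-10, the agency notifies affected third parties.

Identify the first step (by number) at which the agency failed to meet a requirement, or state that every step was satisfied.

Step 1: 7 days after 2022-04-26 (when the request is received) is 2022-05-03; completed 2022-04-27, before the deadline.
Step 2: the window is 24–37 days after 2022-05-11 (end of the 14-day review period, which began when the acknowledgement is issued on 2022-04-27), so 2022-06-04 through 2022-06-17; done 2022-06-16 — within the window.
Step 3: 7 days after 2022-06-16 (when the fee estimate is provided) is 2022-06-23; completed 2022-06-21, before the deadline.
Step 4: 20 days after 2022-06-21 (when the non-exempt records are produced) is 2022-07-11; 2022-07-13 misses that deadline by 2 days.
That is the first point of non-compliance.

Step 4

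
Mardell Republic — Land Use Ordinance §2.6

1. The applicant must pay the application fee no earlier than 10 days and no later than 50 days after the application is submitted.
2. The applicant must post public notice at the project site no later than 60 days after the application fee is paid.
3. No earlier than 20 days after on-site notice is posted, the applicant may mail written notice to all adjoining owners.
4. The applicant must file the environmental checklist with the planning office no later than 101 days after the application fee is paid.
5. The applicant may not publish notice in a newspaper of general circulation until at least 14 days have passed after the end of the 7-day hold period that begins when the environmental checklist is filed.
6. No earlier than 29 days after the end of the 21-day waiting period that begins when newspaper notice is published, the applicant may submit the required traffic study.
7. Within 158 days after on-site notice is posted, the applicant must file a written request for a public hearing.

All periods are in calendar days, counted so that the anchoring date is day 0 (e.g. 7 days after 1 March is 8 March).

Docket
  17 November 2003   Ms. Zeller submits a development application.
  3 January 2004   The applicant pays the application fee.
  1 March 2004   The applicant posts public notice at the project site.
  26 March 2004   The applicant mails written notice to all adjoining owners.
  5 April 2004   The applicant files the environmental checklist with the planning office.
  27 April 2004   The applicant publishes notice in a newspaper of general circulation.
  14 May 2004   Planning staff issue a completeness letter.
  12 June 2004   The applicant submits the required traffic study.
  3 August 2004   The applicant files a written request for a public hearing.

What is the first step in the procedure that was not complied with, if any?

Step 6

Step 1: the window is 10–50 days after 17 November 2003 (when the application is submitted), so 27 November 2003 through 6 January 2004; done 3 January 2004 — within the window.
Step 2: 60 days after 3 January 2004 (when the application fee is paid) is 3 March 2004; done 1 March 2004 — timely.
Step 3: the earliest permitted date is 20 days after 1 March 2004 (when on-site notice is posted), i.e. 21 March 2004; done 26 March 2004, after the minimum wait.
Step 4: 101 days after 3 January 2004 (when the application fee is paid) is 13 April 2004; completed 5 April 2004, before the deadline.
Step 5: the earliest permitted date is 14 days after 12 April 2004 (end of the 7-day hold period, which began when the environmental checklist is filed on 5 April 2004), i.e. 26 April 2004; done 27 April 2004, after the minimum wait.
Step 6: the earliest permitted date is 29 days after 18 May 2004 (end of the 21-day waiting period, which began when newspaper notice is published on 27 April 2004), i.e. 16 June 2004; done 12 June 2004 — 4 days too early.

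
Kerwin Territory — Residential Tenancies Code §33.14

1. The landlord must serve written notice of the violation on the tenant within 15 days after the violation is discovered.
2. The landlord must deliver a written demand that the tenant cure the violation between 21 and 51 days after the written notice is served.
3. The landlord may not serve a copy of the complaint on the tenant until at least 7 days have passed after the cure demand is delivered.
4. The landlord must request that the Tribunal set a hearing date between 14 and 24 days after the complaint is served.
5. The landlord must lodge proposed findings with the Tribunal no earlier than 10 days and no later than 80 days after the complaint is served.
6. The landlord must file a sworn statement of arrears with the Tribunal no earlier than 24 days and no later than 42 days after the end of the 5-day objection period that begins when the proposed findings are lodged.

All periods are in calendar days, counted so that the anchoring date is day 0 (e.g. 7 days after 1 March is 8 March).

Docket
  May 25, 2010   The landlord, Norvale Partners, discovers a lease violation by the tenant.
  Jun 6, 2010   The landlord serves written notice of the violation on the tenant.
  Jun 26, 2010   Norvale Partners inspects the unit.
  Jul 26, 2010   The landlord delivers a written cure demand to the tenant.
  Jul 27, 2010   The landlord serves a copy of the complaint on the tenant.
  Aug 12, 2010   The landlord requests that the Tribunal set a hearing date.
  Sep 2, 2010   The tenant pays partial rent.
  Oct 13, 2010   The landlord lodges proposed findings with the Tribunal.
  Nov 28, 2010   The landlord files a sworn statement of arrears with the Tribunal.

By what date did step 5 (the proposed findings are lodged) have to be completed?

Oct 15, 2010

Step 5 runs from Jul 27, 2010, when the complaint is served. The window is 10–80 days after Jul 27, 2010; it closes on Oct 15, 2010.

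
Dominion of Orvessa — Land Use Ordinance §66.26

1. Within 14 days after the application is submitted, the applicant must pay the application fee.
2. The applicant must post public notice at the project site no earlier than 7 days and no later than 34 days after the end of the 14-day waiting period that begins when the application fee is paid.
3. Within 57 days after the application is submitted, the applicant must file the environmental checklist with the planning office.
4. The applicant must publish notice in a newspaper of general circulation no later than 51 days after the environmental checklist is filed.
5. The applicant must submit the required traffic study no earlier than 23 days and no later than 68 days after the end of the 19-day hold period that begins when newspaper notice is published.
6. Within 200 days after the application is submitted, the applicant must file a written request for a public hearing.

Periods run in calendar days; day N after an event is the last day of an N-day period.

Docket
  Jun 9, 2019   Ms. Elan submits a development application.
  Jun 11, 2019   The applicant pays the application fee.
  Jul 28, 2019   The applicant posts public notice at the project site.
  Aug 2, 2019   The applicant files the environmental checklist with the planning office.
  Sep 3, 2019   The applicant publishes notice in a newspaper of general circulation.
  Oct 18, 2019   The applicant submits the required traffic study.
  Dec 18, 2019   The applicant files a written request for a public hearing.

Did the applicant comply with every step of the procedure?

Yes

Step 1: 14 days after Jun 9, 2019 (when the application is submitted) is Jun 23, 2019; Jun 11, 2019 is within that limit.
Step 2: the window is 7–34 days after Jun 25, 2019 (end of the 14-day waiting period, which began when the application fee is paid on Jun 11, 2019), so Jul 2, 2019 through Jul 29, 2019; Jul 28, 2019 falls inside that range.
Step 3: 57 days after Jun 9, 2019 (when the application is submitted) is Aug 5, 2019; done Aug 2, 2019 — timely.
Step 4: 51 days after Aug 2, 2019 (when the environmental checklist is filed) is Sep 22, 2019; completed Sep 3, 2019, before the deadline.
Step 5: the window is 23–68 days after Sep 22, 2019 (end of the 19-day hold period, which began when newspaper notice is published on Sep 3, 2019), so Oct 15, 2019 through Nov 29, 2019; done Oct 18, 2019, which is between those dates.
Step 6: 200 days after Jun 9, 2019 (when the application is submitted) is Dec 26, 2019; done Dec 18, 2019 — timely.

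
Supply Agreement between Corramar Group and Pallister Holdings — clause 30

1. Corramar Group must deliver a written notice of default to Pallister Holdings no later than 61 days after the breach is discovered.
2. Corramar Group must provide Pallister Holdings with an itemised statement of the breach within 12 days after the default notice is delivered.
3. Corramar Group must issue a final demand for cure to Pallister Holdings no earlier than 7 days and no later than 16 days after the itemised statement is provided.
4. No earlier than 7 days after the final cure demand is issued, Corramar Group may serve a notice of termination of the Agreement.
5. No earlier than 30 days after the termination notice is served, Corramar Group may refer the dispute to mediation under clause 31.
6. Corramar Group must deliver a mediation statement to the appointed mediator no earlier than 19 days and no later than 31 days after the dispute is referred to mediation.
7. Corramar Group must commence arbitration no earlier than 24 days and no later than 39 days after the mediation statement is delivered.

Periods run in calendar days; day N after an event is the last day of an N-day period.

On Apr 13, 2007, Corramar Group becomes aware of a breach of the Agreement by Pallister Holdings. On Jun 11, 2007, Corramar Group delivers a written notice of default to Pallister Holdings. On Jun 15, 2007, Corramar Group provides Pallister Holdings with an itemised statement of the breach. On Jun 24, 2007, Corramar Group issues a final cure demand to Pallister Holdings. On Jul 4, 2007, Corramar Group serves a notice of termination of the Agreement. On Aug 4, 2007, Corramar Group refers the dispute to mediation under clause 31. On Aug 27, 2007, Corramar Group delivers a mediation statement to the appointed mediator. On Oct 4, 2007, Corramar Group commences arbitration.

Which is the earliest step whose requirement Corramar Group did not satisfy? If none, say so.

Step 1 — counting 61 days from Apr 13, 2007 (when the breach is discovered) gives a deadline of Jun 13, 2007; done Jun 11, 2007 — timely.
Step 2 — counting 12 days from Jun 11, 2007 (when the default notice is delivered) gives a deadline of Jun 23, 2007; done Jun 15, 2007 — timely.
Step 3 — 7 and 16 days from Jun 15, 2007 (when the itemised statement is provided) are Jun 22, 2007 and Jul 1, 2007 respectively; done Jun 24, 2007 — within the window.
Step 4 — must wait 7 days from Jun 24, 2007 (when the final cure demand is issued), so not before Jul 1, 2007; done Jul 4, 2007 — permitted.
Step 5 — must wait 30 days from Jul 4, 2007 (when the termination notice is served), so not before Aug 3, 2007; done Aug 4, 2007 — permitted.
Step 6 — 19 and 31 days from Aug 4, 2007 (when the dispute is referred to mediation) are Aug 23, 2007 and Sep 4, 2007 respectively; done Aug 27, 2007 — within the window.
Step 7 — 24 and 39 days from Aug 27, 2007 (when the mediation statement is delivered) are Sep 20, 2007 and Oct 5, 2007 respectively; Oct 4, 2007 falls inside that range.

None — every step was satisfied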